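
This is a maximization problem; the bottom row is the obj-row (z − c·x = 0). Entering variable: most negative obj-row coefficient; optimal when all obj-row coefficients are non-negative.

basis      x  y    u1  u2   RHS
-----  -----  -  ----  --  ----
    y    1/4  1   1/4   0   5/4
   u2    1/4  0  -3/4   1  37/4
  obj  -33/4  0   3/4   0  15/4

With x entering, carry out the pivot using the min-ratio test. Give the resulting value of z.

45

Ratio test on column x — row 1: (5/4)/(1/4) = 5; row 2: (37/4)/(1/4) = 37. Minimum is 5 at row 1 (y leaves); pivot element 1/4.
Pivot on row 1; the obj-row RHS becomes 15/4 − (-33/4)·5 = 45.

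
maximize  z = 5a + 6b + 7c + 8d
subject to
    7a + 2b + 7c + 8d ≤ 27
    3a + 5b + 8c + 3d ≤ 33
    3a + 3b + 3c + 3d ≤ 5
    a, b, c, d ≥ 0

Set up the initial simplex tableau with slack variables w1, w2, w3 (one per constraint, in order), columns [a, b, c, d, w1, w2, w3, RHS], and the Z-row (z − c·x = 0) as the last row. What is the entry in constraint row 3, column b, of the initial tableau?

Constraint 3 has coefficient 3 on b.

3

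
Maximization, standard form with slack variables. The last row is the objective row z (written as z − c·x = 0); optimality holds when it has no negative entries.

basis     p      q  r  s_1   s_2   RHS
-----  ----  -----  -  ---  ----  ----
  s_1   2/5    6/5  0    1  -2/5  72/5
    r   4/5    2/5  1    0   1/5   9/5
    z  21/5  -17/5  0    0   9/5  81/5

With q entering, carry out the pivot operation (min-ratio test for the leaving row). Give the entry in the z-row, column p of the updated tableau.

11

Ratio test on column q — row 1: (72/5)/(6/5) = 12; row 2: (9/5)/(2/5) = 9/2. Minimum is 9/2 at row 2 (r leaves); pivot element 2/5.
Divide row 2 by 2/5; eliminate column q from the other rows.
z-row update in column p: 21/5 − (-17/5)·2 = 11.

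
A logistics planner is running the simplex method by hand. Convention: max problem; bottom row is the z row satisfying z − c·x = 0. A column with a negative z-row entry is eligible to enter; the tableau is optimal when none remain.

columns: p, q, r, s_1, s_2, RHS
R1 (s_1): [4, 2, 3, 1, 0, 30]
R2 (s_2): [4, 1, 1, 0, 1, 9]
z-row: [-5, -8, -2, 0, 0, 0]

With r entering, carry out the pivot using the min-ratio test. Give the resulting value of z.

Ratio test on column r — row 1: 30/3 = 10; row 2: 9/1 = 9. Minimum is 9 at row 2 (s_2 leaves); pivot element 1.
Pivot on row 2; the z-row RHS becomes 0 − (-2)·9 = 18.

18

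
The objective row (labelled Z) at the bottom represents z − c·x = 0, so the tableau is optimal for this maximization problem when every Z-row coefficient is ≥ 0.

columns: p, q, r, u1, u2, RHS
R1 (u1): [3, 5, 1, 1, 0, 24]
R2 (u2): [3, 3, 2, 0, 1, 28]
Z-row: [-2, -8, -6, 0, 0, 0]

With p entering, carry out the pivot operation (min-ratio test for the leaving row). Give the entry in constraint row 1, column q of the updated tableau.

Ratio test on column p — row 1: 24/3 = 8; row 2: 28/3 = 28/3. Minimum is 8 at row 1 (u1 leaves); pivot element 3.
Divide row 1 by 3; eliminate column p from the other rows.
In the new row 1, the q entry is the old entry divided by the pivot: 5/3 = 5/3.

5/3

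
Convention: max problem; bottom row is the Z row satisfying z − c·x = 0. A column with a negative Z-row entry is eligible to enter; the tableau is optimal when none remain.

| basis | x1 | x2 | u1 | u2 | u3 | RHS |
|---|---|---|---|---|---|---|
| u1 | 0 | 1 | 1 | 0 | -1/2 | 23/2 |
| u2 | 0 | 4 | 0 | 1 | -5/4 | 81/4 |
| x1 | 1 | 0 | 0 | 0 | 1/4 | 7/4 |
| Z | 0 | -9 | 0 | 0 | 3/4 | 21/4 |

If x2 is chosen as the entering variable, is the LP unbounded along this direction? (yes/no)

Column x2 has positive entries in row(s) 1, 2, so the ratio test bounds it — not unbounded.

no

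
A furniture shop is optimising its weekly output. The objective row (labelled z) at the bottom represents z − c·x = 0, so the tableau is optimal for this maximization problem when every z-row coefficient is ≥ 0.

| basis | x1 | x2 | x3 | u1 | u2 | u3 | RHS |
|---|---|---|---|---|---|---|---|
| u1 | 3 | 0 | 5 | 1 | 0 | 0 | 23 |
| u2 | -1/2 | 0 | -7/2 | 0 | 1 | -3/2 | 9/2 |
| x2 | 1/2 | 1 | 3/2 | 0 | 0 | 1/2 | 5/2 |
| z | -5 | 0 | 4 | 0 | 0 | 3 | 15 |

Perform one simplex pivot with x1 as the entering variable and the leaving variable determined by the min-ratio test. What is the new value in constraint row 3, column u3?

1

Ratio test on column x1 — row 1: 23/3 = 23/3; row 2: entry -1/2 ≤ 0; row 3: (5/2)/(1/2) = 5. Minimum is 5 at row 3 (x2 leaves); pivot element 1/2.
Divide row 3 by 1/2; eliminate column x1 from the other rows.
In the new row 3, the u3 entry is the old entry divided by the pivot: (1/2)/(1/2) = 1.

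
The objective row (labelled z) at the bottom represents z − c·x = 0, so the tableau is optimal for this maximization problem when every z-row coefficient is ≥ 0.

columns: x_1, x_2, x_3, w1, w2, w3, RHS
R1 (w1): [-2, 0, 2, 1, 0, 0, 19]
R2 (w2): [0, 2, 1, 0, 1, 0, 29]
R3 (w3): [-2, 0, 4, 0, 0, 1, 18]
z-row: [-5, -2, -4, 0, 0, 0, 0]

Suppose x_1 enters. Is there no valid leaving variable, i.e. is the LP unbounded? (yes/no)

Every constraint-row entry in column x_1 is ≤ 0, so increasing x_1 is unbounded.

yes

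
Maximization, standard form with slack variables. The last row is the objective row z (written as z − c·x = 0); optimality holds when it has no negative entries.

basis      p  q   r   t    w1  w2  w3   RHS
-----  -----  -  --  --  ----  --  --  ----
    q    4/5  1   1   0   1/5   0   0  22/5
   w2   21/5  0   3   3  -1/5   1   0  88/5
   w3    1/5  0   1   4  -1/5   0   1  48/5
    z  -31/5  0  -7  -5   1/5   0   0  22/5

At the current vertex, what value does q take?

22/5

q is basic (row 1); its value is the RHS of that row, 22/5.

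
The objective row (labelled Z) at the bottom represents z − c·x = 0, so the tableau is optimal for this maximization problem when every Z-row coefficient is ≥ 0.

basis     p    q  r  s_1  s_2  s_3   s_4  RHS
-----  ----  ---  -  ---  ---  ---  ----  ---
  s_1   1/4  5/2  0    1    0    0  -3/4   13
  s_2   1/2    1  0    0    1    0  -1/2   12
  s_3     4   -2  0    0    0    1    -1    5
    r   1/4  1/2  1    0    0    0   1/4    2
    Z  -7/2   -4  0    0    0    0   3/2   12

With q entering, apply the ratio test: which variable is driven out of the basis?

Column q entries and ratios — s_1: 13/(5/2) = 26/5; s_2: 12/1 = 12; s_3: -2 ≤ 0, skip; r: 2/(1/2) = 4.
Smallest ratio is 4 in the row of r, so r leaves.

r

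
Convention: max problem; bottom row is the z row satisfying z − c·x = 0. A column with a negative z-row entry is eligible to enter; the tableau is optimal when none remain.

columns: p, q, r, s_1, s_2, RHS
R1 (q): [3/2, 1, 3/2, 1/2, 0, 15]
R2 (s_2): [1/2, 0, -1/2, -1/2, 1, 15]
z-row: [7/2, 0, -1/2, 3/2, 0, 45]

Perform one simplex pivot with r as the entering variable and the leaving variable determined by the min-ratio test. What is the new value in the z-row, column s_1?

Ratio test on column r — row 1: 15/(3/2) = 10; row 2: entry -1/2 ≤ 0. Minimum is 10 at row 1 (q leaves); pivot element 3/2.
Divide row 1 by 3/2; eliminate column r from the other rows.
z-row update in column s_1: 3/2 − (-1/2)·(1/3) = 5/3.

5/3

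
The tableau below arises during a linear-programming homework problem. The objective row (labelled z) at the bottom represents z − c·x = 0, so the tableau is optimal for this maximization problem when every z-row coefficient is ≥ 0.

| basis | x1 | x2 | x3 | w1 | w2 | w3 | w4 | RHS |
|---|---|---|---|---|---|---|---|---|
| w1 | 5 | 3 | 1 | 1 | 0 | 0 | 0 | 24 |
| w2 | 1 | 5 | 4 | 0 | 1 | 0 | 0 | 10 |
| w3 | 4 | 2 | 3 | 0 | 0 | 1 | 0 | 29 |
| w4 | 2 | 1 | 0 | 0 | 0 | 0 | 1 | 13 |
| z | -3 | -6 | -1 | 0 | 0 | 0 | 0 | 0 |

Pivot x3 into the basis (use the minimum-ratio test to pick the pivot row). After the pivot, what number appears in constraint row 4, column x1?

2

Ratio test on column x3 — row 1: 24/1 = 24; row 2: 10/4 = 5/2; row 3: 29/3 = 29/3; row 4: entry 0 ≤ 0. Minimum is 5/2 at row 2 (w2 leaves); pivot element 4.
Divide row 2 by 4; eliminate column x3 from the other rows.
Row 4 update in column x1: 2 − 0·(1/4) = 2.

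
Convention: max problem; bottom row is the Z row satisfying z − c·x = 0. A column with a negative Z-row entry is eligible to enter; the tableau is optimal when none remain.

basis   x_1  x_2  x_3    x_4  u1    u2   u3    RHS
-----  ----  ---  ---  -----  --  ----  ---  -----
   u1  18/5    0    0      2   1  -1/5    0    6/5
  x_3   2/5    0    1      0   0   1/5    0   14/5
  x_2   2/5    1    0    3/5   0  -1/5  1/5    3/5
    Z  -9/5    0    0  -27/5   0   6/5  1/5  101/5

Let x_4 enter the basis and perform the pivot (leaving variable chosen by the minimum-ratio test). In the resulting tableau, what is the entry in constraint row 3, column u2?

Ratio test on column x_4 — row 1: (6/5)/2 = 3/5; row 2: entry 0 ≤ 0; row 3: (3/5)/(3/5) = 1. Minimum is 3/5 at row 1 (u1 leaves); pivot element 2.
Divide row 1 by 2; eliminate column x_4 from the other rows.
Row 3 update in column u2: -1/5 − (3/5)·(-1/10) = -7/50.

-7/50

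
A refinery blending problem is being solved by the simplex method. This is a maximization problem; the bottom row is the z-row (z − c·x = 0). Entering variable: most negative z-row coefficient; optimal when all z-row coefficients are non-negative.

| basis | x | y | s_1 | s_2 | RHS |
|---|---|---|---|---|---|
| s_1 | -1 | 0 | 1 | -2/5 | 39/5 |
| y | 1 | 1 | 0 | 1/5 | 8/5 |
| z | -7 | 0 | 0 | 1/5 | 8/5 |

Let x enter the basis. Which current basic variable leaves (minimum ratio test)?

y

Column x entries and ratios — s_1: -1 ≤ 0, skip; y: (8/5)/1 = 8/5.
Smallest ratio is 8/5 in the row of y, so y leaves.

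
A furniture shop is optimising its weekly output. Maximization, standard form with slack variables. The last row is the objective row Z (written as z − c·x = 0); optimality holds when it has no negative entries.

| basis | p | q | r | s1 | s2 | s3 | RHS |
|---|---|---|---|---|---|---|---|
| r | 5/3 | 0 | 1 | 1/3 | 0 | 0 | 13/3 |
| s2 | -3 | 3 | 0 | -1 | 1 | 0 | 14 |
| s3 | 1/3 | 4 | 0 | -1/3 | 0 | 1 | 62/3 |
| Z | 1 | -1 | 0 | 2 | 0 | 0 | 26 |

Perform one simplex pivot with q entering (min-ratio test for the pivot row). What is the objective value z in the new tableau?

92/3

Ratio test on column q — row 1: entry 0 ≤ 0; row 2: 14/3 = 14/3; row 3: (62/3)/4 = 31/6. Minimum is 14/3 at row 2 (s2 leaves); pivot element 3.
Pivot on row 2; the Z-row RHS becomes 26 − (-1)·(14/3) = 92/3.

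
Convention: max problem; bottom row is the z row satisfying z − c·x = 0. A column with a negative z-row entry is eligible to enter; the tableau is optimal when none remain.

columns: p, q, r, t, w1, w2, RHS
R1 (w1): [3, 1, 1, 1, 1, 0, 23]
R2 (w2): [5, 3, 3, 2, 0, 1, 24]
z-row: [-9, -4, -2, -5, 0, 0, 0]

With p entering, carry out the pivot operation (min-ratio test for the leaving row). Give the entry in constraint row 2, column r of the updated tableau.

3/5

Ratio test on column p — row 1: 23/3 = 23/3; row 2: 24/5 = 24/5. Minimum is 24/5 at row 2 (w2 leaves); pivot element 5.
Divide row 2 by 5; eliminate column p from the other rows.
In the new row 2, the r entry is the old entry divided by the pivot: 3/5 = 3/5.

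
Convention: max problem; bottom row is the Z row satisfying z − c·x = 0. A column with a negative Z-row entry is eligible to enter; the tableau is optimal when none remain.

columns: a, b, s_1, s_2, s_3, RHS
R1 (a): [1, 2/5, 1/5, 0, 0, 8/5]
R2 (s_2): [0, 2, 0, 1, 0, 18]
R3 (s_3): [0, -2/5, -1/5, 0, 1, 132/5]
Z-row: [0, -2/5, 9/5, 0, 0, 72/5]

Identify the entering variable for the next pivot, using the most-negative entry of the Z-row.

b

Negative Z-row entries: b: -2/5.
The most negative is -2/5 in column b, so b enters.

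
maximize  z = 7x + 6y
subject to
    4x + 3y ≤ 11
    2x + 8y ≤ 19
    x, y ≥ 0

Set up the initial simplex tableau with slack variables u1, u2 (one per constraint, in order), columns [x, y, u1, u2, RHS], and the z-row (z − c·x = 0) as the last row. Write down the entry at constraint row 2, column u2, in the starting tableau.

Slack u2 belongs to constraint 2; its column is the unit vector e_2, so the entry in row 2 is 1.

1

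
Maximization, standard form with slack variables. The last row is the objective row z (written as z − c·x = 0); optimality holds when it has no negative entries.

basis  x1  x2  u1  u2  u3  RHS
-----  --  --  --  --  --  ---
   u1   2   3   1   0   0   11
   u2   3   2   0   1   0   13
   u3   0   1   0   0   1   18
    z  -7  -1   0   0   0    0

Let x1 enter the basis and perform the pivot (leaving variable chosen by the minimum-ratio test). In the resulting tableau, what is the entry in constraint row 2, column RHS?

Ratio test on column x1 — row 1: 11/2 = 11/2; row 2: 13/3 = 13/3; row 3: entry 0 ≤ 0. Minimum is 13/3 at row 2 (u2 leaves); pivot element 3.
Divide row 2 by 3; eliminate column x1 from the other rows.
In the new row 2, the RHS entry is the old entry divided by the pivot: 13/3 = 13/3.

13/3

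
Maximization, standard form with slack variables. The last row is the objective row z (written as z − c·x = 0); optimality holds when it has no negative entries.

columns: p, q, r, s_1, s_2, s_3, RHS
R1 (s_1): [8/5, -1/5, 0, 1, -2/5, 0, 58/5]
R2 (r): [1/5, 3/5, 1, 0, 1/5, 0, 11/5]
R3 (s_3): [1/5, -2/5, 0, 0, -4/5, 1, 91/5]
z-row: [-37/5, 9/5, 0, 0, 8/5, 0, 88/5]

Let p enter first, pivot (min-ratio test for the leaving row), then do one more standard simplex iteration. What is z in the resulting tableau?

Ratio test on column p — row 1: (58/5)/(8/5) = 29/4; row 2: (11/5)/(1/5) = 11; row 3: (91/5)/(1/5) = 91. Minimum is 29/4 at row 1 (s_1 leaves); pivot element 8/5.
Pivot on row 1; the z-row RHS becomes 88/5 − (-37/5)·(29/4) = 285/4.
Next entering variable (most negative z-row entry -1/4): s_2.
Ratio test on column s_2 — row 1: entry -1/4 ≤ 0; row 2: (3/4)/(1/4) = 3; row 3: entry -3/4 ≤ 0. Minimum is 3 at row 2 (r leaves); pivot element 1/4.
After the second pivot the z-row RHS is 285/4 − (-1/4)·3 = 72.

72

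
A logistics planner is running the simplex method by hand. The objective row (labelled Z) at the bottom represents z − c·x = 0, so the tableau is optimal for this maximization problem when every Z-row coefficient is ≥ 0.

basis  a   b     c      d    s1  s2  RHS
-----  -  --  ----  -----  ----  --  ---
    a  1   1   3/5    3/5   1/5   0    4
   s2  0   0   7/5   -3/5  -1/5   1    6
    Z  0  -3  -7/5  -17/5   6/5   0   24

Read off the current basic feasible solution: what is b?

0

b is not in the basis, so in the current basic feasible solution b = 0.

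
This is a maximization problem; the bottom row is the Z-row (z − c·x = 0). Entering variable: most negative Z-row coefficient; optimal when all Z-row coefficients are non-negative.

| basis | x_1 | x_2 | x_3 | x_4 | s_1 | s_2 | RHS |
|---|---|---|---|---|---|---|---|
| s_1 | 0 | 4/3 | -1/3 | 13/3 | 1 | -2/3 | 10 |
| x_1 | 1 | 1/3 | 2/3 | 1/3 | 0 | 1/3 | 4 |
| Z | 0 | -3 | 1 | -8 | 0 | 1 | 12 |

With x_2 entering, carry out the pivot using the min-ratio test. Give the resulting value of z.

Ratio test on column x_2 — row 1: 10/(4/3) = 15/2; row 2: 4/(1/3) = 12. Minimum is 15/2 at row 1 (s_1 leaves); pivot element 4/3.
Pivot on row 1; the Z-row RHS becomes 12 − (-3)·(15/2) = 69/2.

69/2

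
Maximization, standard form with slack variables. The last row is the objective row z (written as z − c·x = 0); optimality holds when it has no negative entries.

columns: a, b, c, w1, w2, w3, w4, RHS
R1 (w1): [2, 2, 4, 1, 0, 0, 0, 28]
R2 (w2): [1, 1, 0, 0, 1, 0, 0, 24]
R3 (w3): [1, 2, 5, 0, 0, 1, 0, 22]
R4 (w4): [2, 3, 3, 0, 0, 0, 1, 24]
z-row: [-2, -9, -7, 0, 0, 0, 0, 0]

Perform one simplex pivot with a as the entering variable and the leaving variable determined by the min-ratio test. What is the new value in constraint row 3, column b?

1/2

Ratio test on column a — row 1: 28/2 = 14; row 2: 24/1 = 24; row 3: 22/1 = 22; row 4: 24/2 = 12. Minimum is 12 at row 4 (w4 leaves); pivot element 2.
Divide row 4 by 2; eliminate column a from the other rows.
Row 3 update in column b: 2 − 1·(3/2) = 1/2.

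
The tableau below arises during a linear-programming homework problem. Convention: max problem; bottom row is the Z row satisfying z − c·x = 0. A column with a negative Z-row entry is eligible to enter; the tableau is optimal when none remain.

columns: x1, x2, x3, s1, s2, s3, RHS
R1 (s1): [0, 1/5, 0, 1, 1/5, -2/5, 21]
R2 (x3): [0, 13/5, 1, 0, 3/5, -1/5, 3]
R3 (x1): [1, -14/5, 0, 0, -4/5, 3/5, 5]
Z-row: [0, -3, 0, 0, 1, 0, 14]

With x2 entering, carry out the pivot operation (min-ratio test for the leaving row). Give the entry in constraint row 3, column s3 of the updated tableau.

5/13

Ratio test on column x2 — row 1: 21/(1/5) = 105; row 2: 3/(13/5) = 15/13; row 3: entry -14/5 ≤ 0. Minimum is 15/13 at row 2 (x3 leaves); pivot element 13/5.
Divide row 2 by 13/5; eliminate column x2 from the other rows.
Row 3 update in column s3: 3/5 − (-14/5)·(-1/13) = 5/13.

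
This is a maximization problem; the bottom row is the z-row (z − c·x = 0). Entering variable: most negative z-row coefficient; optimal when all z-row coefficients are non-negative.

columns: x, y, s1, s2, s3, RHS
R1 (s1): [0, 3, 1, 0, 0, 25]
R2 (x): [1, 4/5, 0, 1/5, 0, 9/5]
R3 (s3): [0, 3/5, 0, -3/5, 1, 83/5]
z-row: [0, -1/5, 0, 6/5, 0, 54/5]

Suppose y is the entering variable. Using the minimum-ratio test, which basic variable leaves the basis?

x

Column y entries and ratios — s1: 25/3 = 25/3; x: (9/5)/(4/5) = 9/4; s3: (83/5)/(3/5) = 83/3.
Smallest ratio is 9/4 in the row of x, so x leaves.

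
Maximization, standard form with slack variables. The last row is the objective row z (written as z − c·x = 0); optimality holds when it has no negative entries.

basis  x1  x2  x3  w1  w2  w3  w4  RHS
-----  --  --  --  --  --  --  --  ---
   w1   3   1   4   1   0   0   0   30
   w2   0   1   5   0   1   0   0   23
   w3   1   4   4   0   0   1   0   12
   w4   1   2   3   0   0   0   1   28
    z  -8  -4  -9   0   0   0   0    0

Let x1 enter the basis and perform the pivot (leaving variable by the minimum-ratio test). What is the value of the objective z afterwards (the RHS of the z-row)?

80

Ratio test on column x1 — row 1: 30/3 = 10; row 2: entry 0 ≤ 0; row 3: 12/1 = 12; row 4: 28/1 = 28. Minimum is 10 at row 1 (w1 leaves); pivot element 3.
Pivot on row 1; the z-row RHS becomes 0 − (-8)·10 = 80.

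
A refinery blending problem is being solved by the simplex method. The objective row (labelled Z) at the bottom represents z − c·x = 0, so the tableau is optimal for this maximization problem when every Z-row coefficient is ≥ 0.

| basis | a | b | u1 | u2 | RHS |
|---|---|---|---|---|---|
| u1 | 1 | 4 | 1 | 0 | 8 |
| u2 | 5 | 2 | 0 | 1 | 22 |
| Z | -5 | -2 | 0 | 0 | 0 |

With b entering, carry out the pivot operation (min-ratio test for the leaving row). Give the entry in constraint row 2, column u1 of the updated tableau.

Ratio test on column b — row 1: 8/4 = 2; row 2: 22/2 = 11. Minimum is 2 at row 1 (u1 leaves); pivot element 4.
Divide row 1 by 4; eliminate column b from the other rows.
Row 2 update in column u1: 0 − 2·(1/4) = -1/2.

-1/2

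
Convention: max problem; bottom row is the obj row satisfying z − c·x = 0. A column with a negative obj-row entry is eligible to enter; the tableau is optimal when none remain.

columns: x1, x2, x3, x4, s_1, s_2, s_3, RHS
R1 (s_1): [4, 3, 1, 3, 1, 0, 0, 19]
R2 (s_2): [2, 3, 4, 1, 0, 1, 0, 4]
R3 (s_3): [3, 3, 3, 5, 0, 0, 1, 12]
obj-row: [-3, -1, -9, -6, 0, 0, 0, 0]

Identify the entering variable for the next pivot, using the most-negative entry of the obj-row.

x3

Negative obj-row entries: x1: -3, x2: -1, x3: -9, x4: -6.
The most negative is -9 in column x3, so x3 enters.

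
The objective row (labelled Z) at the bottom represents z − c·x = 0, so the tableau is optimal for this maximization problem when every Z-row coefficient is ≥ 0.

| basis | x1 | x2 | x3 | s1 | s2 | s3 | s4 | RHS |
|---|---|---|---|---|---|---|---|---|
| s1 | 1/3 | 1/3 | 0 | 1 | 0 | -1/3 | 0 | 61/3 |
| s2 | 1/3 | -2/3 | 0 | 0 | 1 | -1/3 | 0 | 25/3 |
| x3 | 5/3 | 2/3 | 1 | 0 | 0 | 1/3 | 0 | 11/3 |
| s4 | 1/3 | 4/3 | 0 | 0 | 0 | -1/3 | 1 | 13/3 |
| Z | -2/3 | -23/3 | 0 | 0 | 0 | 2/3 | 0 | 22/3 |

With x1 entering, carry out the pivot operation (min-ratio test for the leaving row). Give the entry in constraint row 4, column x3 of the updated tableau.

Ratio test on column x1 — row 1: (61/3)/(1/3) = 61; row 2: (25/3)/(1/3) = 25; row 3: (11/3)/(5/3) = 11/5; row 4: (13/3)/(1/3) = 13. Minimum is 11/5 at row 3 (x3 leaves); pivot element 5/3.
Divide row 3 by 5/3; eliminate column x1 from the other rows.
Row 4 update in column x3: 0 − (1/3)·(3/5) = -1/5.

-1/5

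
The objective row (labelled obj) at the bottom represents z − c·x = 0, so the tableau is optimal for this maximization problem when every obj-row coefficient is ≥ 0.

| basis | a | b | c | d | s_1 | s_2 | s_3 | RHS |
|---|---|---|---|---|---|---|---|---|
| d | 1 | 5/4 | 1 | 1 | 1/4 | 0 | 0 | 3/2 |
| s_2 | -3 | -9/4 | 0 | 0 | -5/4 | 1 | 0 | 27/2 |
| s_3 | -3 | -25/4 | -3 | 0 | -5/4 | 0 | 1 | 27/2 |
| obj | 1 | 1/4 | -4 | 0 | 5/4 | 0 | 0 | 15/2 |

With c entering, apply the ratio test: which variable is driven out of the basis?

Column c entries and ratios — d: (3/2)/1 = 3/2; s_2: 0 ≤ 0, skip; s_3: -3 ≤ 0, skip.
Smallest ratio is 3/2 in the row of d, so d leaves.

d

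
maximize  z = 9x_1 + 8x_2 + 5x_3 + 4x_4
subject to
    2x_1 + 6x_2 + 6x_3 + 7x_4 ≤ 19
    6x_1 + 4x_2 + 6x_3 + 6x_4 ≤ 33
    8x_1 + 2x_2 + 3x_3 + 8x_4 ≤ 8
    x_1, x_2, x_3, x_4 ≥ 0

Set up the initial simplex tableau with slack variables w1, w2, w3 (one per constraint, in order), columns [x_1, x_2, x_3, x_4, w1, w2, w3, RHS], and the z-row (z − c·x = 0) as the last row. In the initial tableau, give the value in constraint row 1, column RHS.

19

The RHS of constraint 1 is b_1 = 19.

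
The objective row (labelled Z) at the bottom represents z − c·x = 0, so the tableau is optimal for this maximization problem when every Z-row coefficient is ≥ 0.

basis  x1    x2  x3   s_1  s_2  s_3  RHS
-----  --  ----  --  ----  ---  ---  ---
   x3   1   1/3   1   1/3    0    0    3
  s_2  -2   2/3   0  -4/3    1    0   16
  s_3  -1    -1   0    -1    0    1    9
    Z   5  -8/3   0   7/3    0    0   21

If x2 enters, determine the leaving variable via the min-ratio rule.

x3

Column x2 entries and ratios — x3: 3/(1/3) = 9; s_2: 16/(2/3) = 24; s_3: -1 ≤ 0, skip.
Smallest ratio is 9 in the row of x3, so x3 leaves.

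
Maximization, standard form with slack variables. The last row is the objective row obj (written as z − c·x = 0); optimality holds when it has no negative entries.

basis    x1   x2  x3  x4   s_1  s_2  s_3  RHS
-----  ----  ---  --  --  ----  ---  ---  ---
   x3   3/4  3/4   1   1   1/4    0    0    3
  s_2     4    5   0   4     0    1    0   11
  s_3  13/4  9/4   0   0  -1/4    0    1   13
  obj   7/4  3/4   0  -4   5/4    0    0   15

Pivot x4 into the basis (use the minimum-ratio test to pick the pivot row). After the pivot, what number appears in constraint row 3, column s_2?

Ratio test on column x4 — row 1: 3/1 = 3; row 2: 11/4 = 11/4; row 3: entry 0 ≤ 0. Minimum is 11/4 at row 2 (s_2 leaves); pivot element 4.
Divide row 2 by 4; eliminate column x4 from the other rows.
Row 3 update in column s_2: 0 − 0·(1/4) = 0.

0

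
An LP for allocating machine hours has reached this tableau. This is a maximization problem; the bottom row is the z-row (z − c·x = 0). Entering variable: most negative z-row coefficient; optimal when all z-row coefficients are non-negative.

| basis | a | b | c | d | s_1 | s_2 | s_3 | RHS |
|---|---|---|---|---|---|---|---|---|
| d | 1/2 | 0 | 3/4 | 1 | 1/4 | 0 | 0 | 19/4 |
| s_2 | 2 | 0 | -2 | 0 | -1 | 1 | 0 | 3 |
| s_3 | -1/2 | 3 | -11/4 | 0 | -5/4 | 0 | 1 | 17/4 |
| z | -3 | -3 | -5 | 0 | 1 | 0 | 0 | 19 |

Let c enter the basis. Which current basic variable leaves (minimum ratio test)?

Column c entries and ratios — d: (19/4)/(3/4) = 19/3; s_2: -2 ≤ 0, skip; s_3: -11/4 ≤ 0, skip.
Smallest ratio is 19/3 in the row of d, so d leaves.

d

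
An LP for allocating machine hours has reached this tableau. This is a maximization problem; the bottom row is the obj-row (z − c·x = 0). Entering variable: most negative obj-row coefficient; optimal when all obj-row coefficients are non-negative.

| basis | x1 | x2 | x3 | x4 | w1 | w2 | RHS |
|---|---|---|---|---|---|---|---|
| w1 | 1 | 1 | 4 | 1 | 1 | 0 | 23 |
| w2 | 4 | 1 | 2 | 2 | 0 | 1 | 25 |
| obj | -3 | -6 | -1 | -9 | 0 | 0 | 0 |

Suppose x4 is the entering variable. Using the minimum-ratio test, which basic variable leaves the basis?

Column x4 entries and ratios — w1: 23/1 = 23; w2: 25/2 = 25/2.
Smallest ratio is 25/2 in the row of w2, so w2 leaves.

w2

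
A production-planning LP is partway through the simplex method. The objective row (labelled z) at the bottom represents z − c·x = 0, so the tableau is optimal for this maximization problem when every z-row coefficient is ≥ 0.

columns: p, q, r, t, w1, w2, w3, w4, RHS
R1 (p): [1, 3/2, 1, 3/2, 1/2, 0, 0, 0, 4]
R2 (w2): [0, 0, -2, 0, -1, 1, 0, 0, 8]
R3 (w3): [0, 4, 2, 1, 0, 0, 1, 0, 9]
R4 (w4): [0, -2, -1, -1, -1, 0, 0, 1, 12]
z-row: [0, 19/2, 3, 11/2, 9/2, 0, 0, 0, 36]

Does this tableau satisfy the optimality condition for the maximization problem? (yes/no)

Every z-row coefficient is ≥ 0, so the tableau is optimal.

yes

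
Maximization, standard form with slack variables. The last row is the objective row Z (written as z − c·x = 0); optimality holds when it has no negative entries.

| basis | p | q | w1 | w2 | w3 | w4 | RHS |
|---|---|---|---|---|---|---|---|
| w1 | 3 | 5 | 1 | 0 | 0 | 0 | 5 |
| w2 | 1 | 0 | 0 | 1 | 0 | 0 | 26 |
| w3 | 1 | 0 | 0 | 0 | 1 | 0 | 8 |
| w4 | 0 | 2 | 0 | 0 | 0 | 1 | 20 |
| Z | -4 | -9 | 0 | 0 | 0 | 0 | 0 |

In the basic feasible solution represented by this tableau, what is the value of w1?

5

w1 is basic (row 1); its value is the RHS of that row, 5.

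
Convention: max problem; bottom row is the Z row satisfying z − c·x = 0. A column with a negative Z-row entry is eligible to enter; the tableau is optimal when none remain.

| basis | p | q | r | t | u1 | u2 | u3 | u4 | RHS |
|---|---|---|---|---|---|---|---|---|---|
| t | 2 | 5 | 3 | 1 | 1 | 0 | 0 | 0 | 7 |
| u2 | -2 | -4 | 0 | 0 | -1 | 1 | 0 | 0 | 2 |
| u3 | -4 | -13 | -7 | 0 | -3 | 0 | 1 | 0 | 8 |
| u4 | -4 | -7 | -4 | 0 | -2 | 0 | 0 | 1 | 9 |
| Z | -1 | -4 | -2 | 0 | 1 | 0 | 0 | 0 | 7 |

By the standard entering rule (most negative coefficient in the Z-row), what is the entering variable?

Negative Z-row entries: p: -1, q: -4, r: -2.
The most negative is -4 in column q, so q enters.

q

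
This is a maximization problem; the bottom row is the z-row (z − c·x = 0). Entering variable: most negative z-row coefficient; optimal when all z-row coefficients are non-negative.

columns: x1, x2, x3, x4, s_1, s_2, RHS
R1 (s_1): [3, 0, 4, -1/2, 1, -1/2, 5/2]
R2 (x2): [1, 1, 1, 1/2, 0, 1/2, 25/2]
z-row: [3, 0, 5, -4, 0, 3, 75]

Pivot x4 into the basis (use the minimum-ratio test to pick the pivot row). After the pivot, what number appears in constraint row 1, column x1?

Ratio test on column x4 — row 1: entry -1/2 ≤ 0; row 2: (25/2)/(1/2) = 25. Minimum is 25 at row 2 (x2 leaves); pivot element 1/2.
Divide row 2 by 1/2; eliminate column x4 from the other rows.
Row 1 update in column x1: 3 − (-1/2)·2 = 4.

4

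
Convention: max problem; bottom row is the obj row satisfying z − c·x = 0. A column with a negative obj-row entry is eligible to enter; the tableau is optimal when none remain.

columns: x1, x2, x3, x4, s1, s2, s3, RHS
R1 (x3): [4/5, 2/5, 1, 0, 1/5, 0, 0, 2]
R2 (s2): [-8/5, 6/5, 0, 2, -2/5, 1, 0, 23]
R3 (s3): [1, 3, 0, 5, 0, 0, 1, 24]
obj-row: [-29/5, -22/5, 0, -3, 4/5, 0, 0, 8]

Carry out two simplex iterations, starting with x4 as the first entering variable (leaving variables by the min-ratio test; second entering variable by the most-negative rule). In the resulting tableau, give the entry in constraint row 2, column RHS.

Ratio test on column x4 — row 1: entry 0 ≤ 0; row 2: 23/2 = 23/2; row 3: 24/5 = 24/5. Minimum is 24/5 at row 3 (s3 leaves); pivot element 5.
Divide row 3 by 5; eliminate column x4 from the other rows.
Second iteration: most negative obj-row entry is -26/5 in column x1, so x1 enters.
Ratio test on column x1 — row 1: 2/(4/5) = 5/2; row 2: entry -2 ≤ 0; row 3: (24/5)/(1/5) = 24. Minimum is 5/2 at row 1 (x3 leaves); pivot element 4/5.
Divide row 1 by 4/5; eliminate column x1 from the other rows.
After both pivots, the entry at constraint row 2, column RHS is 92/5.

92/5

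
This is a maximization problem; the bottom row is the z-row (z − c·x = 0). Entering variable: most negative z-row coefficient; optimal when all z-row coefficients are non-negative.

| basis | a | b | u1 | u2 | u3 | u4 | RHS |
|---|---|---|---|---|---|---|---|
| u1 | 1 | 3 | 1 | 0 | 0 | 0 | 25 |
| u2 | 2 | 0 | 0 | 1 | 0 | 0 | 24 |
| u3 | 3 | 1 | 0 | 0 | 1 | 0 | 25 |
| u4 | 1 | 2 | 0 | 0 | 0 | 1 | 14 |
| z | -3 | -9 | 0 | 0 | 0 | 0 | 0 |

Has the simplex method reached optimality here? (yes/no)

The z-row has a negative entry -9 in column b, so it is not optimal.

no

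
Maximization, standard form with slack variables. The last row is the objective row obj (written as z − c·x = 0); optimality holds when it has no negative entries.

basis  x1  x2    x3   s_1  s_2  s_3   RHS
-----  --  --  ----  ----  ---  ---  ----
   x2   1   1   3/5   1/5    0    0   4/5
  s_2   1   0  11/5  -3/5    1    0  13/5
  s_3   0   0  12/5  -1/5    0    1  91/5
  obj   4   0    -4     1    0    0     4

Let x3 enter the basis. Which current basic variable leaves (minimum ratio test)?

Column x3 entries and ratios — x2: (4/5)/(3/5) = 4/3; s_2: (13/5)/(11/5) = 13/11; s_3: (91/5)/(12/5) = 91/12.
Smallest ratio is 13/11 in the row of s_2, so s_2 leaves.

s_2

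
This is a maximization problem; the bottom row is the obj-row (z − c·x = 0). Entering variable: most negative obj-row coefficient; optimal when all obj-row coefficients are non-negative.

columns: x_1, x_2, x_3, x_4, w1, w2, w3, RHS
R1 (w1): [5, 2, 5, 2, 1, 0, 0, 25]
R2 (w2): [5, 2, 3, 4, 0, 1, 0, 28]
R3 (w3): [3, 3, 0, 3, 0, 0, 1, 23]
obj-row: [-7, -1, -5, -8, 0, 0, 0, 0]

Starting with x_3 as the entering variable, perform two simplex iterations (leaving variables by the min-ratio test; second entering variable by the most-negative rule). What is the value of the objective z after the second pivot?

Ratio test on column x_3 — row 1: 25/5 = 5; row 2: 28/3 = 28/3; row 3: entry 0 ≤ 0. Minimum is 5 at row 1 (w1 leaves); pivot element 5.
Pivot on row 1; the obj-row RHS becomes 0 − (-5)·5 = 25.
Next entering variable (most negative obj-row entry -6): x_4.
Ratio test on column x_4 — row 1: 5/(2/5) = 25/2; row 2: 13/(14/5) = 65/14; row 3: 23/3 = 23/3. Minimum is 65/14 at row 2 (w2 leaves); pivot element 14/5.
After the second pivot the obj-row RHS is 25 − (-6)·(65/14) = 370/7.

370/7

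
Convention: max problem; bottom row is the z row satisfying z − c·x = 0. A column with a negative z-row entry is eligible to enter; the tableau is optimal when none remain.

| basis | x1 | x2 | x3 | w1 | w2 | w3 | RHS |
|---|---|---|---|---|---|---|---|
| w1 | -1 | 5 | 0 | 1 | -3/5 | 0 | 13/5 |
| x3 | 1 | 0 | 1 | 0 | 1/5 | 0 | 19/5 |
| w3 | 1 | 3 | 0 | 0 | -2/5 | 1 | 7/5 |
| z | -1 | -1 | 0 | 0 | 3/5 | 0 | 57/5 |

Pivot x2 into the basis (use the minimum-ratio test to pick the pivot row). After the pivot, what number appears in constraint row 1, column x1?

-8/3

Ratio test on column x2 — row 1: (13/5)/5 = 13/25; row 2: entry 0 ≤ 0; row 3: (7/5)/3 = 7/15. Minimum is 7/15 at row 3 (w3 leaves); pivot element 3.
Divide row 3 by 3; eliminate column x2 from the other rows.
Row 1 update in column x1: -1 − 5·(1/3) = -8/3.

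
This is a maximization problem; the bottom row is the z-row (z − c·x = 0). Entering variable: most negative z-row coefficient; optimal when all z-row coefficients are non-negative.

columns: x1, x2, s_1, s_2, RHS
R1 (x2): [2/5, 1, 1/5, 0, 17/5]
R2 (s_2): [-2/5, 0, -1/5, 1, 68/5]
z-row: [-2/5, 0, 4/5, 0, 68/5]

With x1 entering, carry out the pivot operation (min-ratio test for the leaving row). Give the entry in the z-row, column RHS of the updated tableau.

17

Ratio test on column x1 — row 1: (17/5)/(2/5) = 17/2; row 2: entry -2/5 ≤ 0. Minimum is 17/2 at row 1 (x2 leaves); pivot element 2/5.
Divide row 1 by 2/5; eliminate column x1 from the other rows.
z-row update in column RHS: 68/5 − (-2/5)·(17/2) = 17.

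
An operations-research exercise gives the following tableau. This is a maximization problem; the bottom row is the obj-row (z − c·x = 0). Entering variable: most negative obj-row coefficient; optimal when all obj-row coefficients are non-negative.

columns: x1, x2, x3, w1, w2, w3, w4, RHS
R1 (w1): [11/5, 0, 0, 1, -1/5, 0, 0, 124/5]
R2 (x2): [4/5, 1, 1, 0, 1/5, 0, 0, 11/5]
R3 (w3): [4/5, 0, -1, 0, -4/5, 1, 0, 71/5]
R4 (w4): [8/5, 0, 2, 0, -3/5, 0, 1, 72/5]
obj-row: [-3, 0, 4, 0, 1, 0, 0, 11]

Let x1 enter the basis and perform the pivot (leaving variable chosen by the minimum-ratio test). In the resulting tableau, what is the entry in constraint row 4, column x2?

Ratio test on column x1 — row 1: (124/5)/(11/5) = 124/11; row 2: (11/5)/(4/5) = 11/4; row 3: (71/5)/(4/5) = 71/4; row 4: (72/5)/(8/5) = 9. Minimum is 11/4 at row 2 (x2 leaves); pivot element 4/5.
Divide row 2 by 4/5; eliminate column x1 from the other rows.
Row 4 update in column x2: 0 − (8/5)·(5/4) = -2.

-2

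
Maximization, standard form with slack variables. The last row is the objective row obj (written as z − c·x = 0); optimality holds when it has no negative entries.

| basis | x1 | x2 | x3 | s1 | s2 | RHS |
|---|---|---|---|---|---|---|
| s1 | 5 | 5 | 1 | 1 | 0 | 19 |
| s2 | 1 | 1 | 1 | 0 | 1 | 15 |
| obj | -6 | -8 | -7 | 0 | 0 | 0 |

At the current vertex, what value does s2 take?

s2 is basic (row 2); its value is the RHS of that row, 15.

15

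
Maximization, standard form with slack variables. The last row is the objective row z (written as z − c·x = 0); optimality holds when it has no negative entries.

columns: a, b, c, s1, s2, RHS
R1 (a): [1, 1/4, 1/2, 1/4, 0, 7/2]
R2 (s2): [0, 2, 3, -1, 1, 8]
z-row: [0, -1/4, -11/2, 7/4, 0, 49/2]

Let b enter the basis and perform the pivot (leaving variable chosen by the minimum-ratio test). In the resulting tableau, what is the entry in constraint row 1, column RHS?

5/2

Ratio test on column b — row 1: (7/2)/(1/4) = 14; row 2: 8/2 = 4. Minimum is 4 at row 2 (s2 leaves); pivot element 2.
Divide row 2 by 2; eliminate column b from the other rows.
Row 1 update in column RHS: 7/2 − (1/4)·4 = 5/2.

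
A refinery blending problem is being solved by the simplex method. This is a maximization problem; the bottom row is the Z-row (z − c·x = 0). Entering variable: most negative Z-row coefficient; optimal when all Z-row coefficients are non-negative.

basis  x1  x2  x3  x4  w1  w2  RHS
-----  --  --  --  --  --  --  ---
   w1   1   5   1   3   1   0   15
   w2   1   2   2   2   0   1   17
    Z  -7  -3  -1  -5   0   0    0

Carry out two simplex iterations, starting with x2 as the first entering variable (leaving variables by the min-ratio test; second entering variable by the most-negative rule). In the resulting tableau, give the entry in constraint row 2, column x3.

Ratio test on column x2 — row 1: 15/5 = 3; row 2: 17/2 = 17/2. Minimum is 3 at row 1 (w1 leaves); pivot element 5.
Divide row 1 by 5; eliminate column x2 from the other rows.
Second iteration: most negative Z-row entry is -32/5 in column x1, so x1 enters.
Ratio test on column x1 — row 1: 3/(1/5) = 15; row 2: 11/(3/5) = 55/3. Minimum is 15 at row 1 (x2 leaves); pivot element 1/5.
Divide row 1 by 1/5; eliminate column x1 from the other rows.
After both pivots, the entry at constraint row 2, column x3 is 1.

1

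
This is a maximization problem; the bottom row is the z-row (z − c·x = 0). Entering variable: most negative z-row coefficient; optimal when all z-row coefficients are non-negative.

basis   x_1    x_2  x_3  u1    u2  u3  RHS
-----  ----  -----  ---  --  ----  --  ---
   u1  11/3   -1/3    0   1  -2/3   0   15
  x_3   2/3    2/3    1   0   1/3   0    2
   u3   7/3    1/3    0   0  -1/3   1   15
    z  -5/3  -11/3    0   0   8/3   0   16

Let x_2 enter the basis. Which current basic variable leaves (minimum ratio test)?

Column x_2 entries and ratios — u1: -1/3 ≤ 0, skip; x_3: 2/(2/3) = 3; u3: 15/(1/3) = 45.
Smallest ratio is 3 in the row of x_3, so x_3 leaves.

x_3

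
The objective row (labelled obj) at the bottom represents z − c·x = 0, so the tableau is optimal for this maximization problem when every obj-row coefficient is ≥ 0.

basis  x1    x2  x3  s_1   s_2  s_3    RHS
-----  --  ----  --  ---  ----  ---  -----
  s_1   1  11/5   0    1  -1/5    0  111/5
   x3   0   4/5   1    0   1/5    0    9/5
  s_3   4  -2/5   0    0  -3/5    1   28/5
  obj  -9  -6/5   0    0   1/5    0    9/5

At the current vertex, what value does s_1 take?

111/5

s_1 is basic (row 1); its value is the RHS of that row, 111/5.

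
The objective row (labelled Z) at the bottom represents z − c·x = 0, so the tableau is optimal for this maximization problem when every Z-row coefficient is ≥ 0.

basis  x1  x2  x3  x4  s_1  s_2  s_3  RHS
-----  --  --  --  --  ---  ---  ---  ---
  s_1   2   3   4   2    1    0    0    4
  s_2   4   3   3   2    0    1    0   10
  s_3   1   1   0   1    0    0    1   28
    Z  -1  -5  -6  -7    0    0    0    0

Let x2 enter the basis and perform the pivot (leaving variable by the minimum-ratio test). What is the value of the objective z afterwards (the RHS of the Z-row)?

20/3

Ratio test on column x2 — row 1: 4/3 = 4/3; row 2: 10/3 = 10/3; row 3: 28/1 = 28. Minimum is 4/3 at row 1 (s_1 leaves); pivot element 3.
Pivot on row 1; the Z-row RHS becomes 0 − (-5)·(4/3) = 20/3.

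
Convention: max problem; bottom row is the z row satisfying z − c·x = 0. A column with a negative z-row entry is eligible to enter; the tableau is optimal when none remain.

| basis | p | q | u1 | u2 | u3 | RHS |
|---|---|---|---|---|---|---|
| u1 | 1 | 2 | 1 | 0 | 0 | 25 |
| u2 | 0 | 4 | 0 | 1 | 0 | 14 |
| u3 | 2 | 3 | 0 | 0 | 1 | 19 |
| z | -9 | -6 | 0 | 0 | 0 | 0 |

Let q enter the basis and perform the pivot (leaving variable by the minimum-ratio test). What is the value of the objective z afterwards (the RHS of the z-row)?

Ratio test on column q — row 1: 25/2 = 25/2; row 2: 14/4 = 7/2; row 3: 19/3 = 19/3. Minimum is 7/2 at row 2 (u2 leaves); pivot element 4.
Pivot on row 2; the z-row RHS becomes 0 − (-6)·(7/2) = 21.

21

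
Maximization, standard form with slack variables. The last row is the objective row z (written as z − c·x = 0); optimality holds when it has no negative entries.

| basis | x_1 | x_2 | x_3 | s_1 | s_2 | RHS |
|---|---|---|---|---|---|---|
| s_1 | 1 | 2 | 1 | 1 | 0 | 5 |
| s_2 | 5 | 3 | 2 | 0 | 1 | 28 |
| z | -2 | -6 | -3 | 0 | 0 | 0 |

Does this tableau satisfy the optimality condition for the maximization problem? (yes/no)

The z-row has a negative entry -6 in column x_2, so it is not optimal.

no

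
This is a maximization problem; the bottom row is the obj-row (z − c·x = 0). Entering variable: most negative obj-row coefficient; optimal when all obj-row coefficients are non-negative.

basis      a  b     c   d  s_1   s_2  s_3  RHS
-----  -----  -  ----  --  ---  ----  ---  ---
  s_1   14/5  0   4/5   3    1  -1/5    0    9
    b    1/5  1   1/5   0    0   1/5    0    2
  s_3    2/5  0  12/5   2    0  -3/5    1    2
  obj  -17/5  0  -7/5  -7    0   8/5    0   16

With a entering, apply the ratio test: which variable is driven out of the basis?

s_1

Column a entries and ratios — s_1: 9/(14/5) = 45/14; b: 2/(1/5) = 10; s_3: 2/(2/5) = 5.
Smallest ratio is 45/14 in the row of s_1, so s_1 leaves.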